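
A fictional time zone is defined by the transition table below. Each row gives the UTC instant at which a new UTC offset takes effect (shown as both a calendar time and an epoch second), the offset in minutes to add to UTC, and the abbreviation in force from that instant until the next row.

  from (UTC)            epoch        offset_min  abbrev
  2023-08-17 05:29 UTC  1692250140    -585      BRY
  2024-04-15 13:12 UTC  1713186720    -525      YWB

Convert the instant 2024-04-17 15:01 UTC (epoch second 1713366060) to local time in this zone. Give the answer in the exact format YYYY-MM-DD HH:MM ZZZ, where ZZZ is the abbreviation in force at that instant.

Query: 2024-04-17 15:01 UTC
Rule 2/2 (YWB, -08:45): 2024-04-15 13:12 UTC ≤ query < +∞
15·60 + 1 - 525 = 376 min
376 = 0·1440 + 376; 376 = 6·60 + 16 → 06:16, same day
→ 2024-04-17 06:16 YWB

2024-04-17 06:16 YWB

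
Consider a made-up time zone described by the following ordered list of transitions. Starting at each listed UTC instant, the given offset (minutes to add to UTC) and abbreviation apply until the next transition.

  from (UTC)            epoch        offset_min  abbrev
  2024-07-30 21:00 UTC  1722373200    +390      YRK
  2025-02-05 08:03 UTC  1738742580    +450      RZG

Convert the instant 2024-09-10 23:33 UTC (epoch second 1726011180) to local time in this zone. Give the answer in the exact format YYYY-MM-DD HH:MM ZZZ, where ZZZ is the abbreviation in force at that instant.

Query: 2024-09-10 23:33 UTC
Rule 1/2 (YRK, +06:30): 2024-07-30 21:00 UTC ≤ query < 2025-02-05 08:03 UTC
23·60 + 33 + 390 = 1803 min
1803 = 1·1440 + 363; 363 = 6·60 + 3 → 06:03, 2024-09-10 + 1 day = 2024-09-11
→ 2024-09-11 06:03 YRK

2024-09-11 06:03 YRK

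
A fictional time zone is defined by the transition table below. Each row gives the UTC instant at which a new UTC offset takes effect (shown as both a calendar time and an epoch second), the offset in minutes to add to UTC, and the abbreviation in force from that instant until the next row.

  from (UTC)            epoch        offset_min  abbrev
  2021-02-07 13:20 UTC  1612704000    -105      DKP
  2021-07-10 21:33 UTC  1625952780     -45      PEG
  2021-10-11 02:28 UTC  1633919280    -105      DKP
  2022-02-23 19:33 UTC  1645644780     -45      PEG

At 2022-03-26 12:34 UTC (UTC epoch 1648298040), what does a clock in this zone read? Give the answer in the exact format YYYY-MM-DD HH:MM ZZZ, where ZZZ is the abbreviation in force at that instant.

Query: 2022-03-26 12:34 UTC
Rule 4/4 (PEG, -00:45): 2022-02-23 19:33 UTC ≤ query < +∞
12·60 + 34 - 45 = 709 min
709 = 0·1440 + 709; 709 = 11·60 + 49 → 11:49, same day
→ 2022-03-26 11:49 PEG

2022-03-26 11:49 PEG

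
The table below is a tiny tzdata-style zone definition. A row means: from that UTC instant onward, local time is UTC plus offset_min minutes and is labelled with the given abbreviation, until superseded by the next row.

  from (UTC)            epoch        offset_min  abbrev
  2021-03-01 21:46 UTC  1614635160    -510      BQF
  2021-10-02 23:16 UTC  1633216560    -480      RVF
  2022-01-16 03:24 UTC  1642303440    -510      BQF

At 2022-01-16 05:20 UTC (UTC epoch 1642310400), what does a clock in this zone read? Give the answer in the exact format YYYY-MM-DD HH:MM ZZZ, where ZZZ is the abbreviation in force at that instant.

Query: 2022-01-16 05:20 UTC
Rule 3/3 (BQF, -08:30): 2022-01-16 03:24 UTC ≤ query < +∞
5·60 + 20 - 510 = -190 min
-190 = -1·1440 + 1250; 1250 = 20·60 + 50 → 20:50, 2022-01-16 - 1 day = 2022-01-15
→ 2022-01-15 20:50 BQF

2022-01-15 20:50 BQF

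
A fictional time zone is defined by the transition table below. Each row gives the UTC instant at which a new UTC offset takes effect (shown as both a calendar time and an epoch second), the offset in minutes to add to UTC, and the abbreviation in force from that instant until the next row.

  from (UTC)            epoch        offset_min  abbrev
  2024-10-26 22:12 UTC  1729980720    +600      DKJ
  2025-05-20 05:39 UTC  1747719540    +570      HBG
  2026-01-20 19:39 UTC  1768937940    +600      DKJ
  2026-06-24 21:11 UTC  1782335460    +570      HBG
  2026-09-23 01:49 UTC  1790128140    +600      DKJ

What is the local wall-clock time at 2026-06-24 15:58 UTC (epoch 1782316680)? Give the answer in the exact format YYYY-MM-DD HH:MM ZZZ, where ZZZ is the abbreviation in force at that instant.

2026-06-25 01:58 DKJ

Query: 2026-06-24 15:58 UTC
Rule 3/5 (DKJ, +10:00): 2026-01-20 19:39 UTC ≤ query < 2026-06-24 21:11 UTC
15·60 + 58 + 600 = 1558 min
1558 = 1·1440 + 118; 118 = 1·60 + 58 → 01:58, 2026-06-24 + 1 day = 2026-06-25
→ 2026-06-25 01:58 DKJ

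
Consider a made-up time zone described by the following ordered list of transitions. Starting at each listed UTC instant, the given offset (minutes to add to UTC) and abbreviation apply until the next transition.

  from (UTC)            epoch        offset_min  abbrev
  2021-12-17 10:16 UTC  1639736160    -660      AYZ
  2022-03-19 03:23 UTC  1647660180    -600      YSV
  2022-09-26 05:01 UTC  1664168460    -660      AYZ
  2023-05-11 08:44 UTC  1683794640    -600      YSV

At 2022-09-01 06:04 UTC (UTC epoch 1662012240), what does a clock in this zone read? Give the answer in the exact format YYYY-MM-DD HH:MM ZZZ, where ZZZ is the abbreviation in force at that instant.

2022-08-31 20:04 YSV

Query: 2022-09-01 06:04 UTC
Rule 2/4 (YSV, -10:00): 2022-03-19 03:23 UTC ≤ query < 2022-09-26 05:01 UTC
6·60 + 4 - 600 = -236 min
-236 = -1·1440 + 1204; 1204 = 20·60 + 4 → 20:04, 2022-09-01 - 1 day = 2022-08-31
→ 2022-08-31 20:04 YSV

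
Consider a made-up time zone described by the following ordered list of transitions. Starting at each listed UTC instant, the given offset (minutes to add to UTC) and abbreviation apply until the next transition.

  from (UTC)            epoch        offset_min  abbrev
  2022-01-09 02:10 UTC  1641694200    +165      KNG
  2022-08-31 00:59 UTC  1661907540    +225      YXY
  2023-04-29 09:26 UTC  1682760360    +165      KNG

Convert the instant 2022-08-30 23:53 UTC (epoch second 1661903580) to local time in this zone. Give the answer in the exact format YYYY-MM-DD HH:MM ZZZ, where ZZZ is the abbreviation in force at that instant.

Query: 2022-08-30 23:53 UTC
Rule 1/3 (KNG, +02:45): 2022-01-09 02:10 UTC ≤ query < 2022-08-31 00:59 UTC
23·60 + 53 + 165 = 1598 min
1598 = 1·1440 + 158; 158 = 2·60 + 38 → 02:38, 2022-08-30 + 1 day = 2022-08-31
→ 2022-08-31 02:38 KNG

2022-08-31 02:38 KNG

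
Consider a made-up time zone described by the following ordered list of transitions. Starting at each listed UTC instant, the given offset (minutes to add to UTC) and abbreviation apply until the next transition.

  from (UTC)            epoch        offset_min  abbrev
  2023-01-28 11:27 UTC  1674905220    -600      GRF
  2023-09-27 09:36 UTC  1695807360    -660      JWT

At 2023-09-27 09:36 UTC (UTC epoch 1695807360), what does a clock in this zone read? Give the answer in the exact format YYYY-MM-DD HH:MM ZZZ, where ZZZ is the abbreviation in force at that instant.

2023-09-26 22:36 JWT

Query: 2023-09-27 09:36 UTC
Rule 2/2 (JWT, -11:00): 2023-09-27 09:36 UTC ≤ query < +∞
9·60 + 36 - 660 = -84 min
-84 = -1·1440 + 1356; 1356 = 22·60 + 36 → 22:36, 2023-09-27 - 1 day = 2023-09-26
→ 2023-09-26 22:36 JWT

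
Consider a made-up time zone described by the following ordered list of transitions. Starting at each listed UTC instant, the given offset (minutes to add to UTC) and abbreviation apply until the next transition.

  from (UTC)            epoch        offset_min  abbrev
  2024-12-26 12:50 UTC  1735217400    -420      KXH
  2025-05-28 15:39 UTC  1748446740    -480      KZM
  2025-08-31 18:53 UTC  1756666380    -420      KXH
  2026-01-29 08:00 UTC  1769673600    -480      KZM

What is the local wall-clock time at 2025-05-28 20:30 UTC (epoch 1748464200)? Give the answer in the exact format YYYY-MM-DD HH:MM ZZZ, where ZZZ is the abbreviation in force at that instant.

2025-05-28 12:30 KZM

Query: 2025-05-28 20:30 UTC
Rule 2/4 (KZM, -08:00): 2025-05-28 15:39 UTC ≤ query < 2025-08-31 18:53 UTC
20·60 + 30 - 480 = 750 min
750 = 0·1440 + 750; 750 = 12·60 + 30 → 12:30, same day
→ 2025-05-28 12:30 KZM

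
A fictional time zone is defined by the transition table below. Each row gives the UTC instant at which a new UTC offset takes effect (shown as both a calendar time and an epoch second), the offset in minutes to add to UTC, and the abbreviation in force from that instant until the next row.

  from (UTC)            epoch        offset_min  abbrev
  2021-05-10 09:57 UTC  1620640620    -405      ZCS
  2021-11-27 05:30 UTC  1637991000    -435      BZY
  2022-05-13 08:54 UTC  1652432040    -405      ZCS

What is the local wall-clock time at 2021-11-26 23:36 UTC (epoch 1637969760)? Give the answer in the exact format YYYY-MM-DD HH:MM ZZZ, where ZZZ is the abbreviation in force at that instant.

2021-11-26 16:51 ZCS

Query: 2021-11-26 23:36 UTC
Rule 1/3 (ZCS, -06:45): 2021-05-10 09:57 UTC ≤ query < 2021-11-27 05:30 UTC
23·60 + 36 - 405 = 1011 min
1011 = 0·1440 + 1011; 1011 = 16·60 + 51 → 16:51, same day
→ 2021-11-26 16:51 ZCS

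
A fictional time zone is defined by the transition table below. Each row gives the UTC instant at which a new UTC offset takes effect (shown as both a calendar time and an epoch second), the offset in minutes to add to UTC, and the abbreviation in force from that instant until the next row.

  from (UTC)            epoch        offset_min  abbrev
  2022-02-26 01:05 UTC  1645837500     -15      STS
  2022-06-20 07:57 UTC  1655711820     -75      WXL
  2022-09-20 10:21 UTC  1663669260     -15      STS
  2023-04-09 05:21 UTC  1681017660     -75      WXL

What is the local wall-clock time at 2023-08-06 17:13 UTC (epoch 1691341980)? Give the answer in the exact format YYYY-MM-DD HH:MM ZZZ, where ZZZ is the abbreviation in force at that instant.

Query: 2023-08-06 17:13 UTC
Rule 4/4 (WXL, -01:15): 2023-04-09 05:21 UTC ≤ query < +∞
17·60 + 13 - 75 = 958 min
958 = 0·1440 + 958; 958 = 15·60 + 58 → 15:58, same day
→ 2023-08-06 15:58 WXL

2023-08-06 15:58 WXL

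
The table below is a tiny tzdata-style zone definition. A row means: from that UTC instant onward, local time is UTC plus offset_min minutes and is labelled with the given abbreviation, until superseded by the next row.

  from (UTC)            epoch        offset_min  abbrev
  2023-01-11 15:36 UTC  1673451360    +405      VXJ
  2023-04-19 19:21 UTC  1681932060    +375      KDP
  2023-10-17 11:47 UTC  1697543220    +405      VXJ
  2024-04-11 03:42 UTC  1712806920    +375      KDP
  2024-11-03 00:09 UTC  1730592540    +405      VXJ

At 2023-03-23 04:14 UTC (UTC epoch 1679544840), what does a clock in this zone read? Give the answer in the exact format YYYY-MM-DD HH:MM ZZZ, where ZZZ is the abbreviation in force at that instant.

2023-03-23 10:59 VXJ

Query: 2023-03-23 04:14 UTC
Rule 1/5 (VXJ, +06:45): 2023-01-11 15:36 UTC ≤ query < 2023-04-19 19:21 UTC
4·60 + 14 + 405 = 659 min
659 = 0·1440 + 659; 659 = 10·60 + 59 → 10:59, same day
→ 2023-03-23 10:59 VXJ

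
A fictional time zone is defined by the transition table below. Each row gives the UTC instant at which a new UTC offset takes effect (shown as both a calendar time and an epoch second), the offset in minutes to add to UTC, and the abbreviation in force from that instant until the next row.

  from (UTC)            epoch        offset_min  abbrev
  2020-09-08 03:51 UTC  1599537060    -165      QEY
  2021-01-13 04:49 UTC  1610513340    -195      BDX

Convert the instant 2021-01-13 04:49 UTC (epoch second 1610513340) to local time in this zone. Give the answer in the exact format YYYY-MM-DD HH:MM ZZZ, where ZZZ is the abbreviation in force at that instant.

2021-01-13 01:34 BDX

Query: 2021-01-13 04:49 UTC
Rule 2/2 (BDX, -03:15): 2021-01-13 04:49 UTC ≤ query < +∞
4·60 + 49 - 195 = 94 min
94 = 0·1440 + 94; 94 = 1·60 + 34 → 01:34, same day
→ 2021-01-13 01:34 BDX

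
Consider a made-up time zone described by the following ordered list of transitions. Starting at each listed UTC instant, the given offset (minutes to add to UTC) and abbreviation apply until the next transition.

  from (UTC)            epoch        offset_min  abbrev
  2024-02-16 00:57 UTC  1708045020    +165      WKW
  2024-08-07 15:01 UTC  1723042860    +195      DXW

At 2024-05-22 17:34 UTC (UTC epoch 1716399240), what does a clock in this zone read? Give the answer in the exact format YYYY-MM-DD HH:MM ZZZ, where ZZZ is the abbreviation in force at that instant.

2024-05-22 20:19 WKW

Query: 2024-05-22 17:34 UTC
Rule 1/2 (WKW, +02:45): 2024-02-16 00:57 UTC ≤ query < 2024-08-07 15:01 UTC
17·60 + 34 + 165 = 1219 min
1219 = 0·1440 + 1219; 1219 = 20·60 + 19 → 20:19, same day
→ 2024-05-22 20:19 WKW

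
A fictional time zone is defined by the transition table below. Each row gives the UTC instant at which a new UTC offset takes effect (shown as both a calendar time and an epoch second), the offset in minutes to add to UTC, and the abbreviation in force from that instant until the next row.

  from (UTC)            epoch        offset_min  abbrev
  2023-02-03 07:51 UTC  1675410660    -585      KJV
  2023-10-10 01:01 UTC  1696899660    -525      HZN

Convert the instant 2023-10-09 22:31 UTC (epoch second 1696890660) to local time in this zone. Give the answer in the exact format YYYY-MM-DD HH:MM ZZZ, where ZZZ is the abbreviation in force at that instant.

2023-10-09 12:46 KJV

Query: 2023-10-09 22:31 UTC
Rule 1/2 (KJV, -09:45): 2023-02-03 07:51 UTC ≤ query < 2023-10-10 01:01 UTC
22·60 + 31 - 585 = 766 min
766 = 0·1440 + 766; 766 = 12·60 + 46 → 12:46, same day
→ 2023-10-09 12:46 KJV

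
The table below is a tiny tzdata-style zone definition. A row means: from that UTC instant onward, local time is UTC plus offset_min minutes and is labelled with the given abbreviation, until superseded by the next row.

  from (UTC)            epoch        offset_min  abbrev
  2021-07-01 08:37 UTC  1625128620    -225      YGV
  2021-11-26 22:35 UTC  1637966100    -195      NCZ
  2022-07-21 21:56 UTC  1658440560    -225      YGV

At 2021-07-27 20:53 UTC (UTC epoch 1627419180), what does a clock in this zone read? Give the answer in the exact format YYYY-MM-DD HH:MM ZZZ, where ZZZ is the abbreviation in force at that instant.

2021-07-27 17:08 YGV

Query: 2021-07-27 20:53 UTC
Rule 1/3 (YGV, -03:45): 2021-07-01 08:37 UTC ≤ query < 2021-11-26 22:35 UTC
20·60 + 53 - 225 = 1028 min
1028 = 0·1440 + 1028; 1028 = 17·60 + 8 → 17:08, same day
→ 2021-07-27 17:08 YGV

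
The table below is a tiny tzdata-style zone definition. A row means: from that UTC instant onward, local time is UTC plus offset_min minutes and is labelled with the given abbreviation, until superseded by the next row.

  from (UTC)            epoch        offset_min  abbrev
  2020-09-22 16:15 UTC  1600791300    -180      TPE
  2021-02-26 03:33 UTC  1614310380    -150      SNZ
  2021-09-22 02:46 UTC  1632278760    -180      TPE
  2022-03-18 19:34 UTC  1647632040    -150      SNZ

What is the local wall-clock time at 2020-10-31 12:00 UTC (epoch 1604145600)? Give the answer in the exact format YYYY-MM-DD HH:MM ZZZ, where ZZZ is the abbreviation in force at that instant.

Query: 2020-10-31 12:00 UTC
Rule 1/4 (TPE, -03:00): 2020-09-22 16:15 UTC ≤ query < 2021-02-26 03:33 UTC
12·60 + 0 - 180 = 540 min
540 = 0·1440 + 540; 540 = 9·60 + 0 → 09:00, same day
→ 2020-10-31 09:00 TPE

2020-10-31 09:00 TPE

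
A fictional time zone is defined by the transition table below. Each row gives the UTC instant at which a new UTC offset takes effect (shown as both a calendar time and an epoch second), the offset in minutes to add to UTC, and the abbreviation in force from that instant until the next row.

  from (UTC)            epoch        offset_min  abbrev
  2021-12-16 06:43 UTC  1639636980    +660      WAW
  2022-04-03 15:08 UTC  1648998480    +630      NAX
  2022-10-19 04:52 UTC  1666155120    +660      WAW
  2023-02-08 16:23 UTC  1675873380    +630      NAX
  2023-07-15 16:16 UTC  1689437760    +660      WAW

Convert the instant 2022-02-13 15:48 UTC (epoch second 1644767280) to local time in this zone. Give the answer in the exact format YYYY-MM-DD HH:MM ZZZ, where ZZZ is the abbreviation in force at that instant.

Query: 2022-02-13 15:48 UTC
Rule 1/5 (WAW, +11:00): 2021-12-16 06:43 UTC ≤ query < 2022-04-03 15:08 UTC
15·60 + 48 + 660 = 1608 min
1608 = 1·1440 + 168; 168 = 2·60 + 48 → 02:48, 2022-02-13 + 1 day = 2022-02-14
→ 2022-02-14 02:48 WAW

2022-02-14 02:48 WAW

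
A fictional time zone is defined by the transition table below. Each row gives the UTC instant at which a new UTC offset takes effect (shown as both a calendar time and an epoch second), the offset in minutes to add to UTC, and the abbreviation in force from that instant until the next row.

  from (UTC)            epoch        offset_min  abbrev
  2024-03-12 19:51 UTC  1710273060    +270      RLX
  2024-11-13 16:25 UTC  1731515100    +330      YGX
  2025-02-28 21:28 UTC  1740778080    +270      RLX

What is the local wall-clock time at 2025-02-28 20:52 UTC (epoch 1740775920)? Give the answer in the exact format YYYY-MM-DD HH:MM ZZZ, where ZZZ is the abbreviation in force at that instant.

Query: 2025-02-28 20:52 UTC
Rule 2/3 (YGX, +05:30): 2024-11-13 16:25 UTC ≤ query < 2025-02-28 21:28 UTC
20·60 + 52 + 330 = 1582 min
1582 = 1·1440 + 142; 142 = 2·60 + 22 → 02:22, 2025-02-28 + 1 day = 2025-03-01
→ 2025-03-01 02:22 YGX

2025-03-01 02:22 YGX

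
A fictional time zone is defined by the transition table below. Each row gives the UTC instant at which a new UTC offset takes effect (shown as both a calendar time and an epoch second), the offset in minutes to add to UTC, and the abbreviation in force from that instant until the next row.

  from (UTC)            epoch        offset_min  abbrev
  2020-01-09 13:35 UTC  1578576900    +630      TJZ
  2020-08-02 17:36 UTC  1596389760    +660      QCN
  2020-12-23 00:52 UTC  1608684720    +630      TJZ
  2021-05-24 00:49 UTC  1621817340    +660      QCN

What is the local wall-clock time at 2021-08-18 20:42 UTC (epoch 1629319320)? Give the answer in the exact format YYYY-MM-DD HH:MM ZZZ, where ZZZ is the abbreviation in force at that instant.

Query: 2021-08-18 20:42 UTC
Rule 4/4 (QCN, +11:00): 2021-05-24 00:49 UTC ≤ query < +∞
20·60 + 42 + 660 = 1902 min
1902 = 1·1440 + 462; 462 = 7·60 + 42 → 07:42, 2021-08-18 + 1 day = 2021-08-19
→ 2021-08-19 07:42 QCN

2021-08-19 07:42 QCN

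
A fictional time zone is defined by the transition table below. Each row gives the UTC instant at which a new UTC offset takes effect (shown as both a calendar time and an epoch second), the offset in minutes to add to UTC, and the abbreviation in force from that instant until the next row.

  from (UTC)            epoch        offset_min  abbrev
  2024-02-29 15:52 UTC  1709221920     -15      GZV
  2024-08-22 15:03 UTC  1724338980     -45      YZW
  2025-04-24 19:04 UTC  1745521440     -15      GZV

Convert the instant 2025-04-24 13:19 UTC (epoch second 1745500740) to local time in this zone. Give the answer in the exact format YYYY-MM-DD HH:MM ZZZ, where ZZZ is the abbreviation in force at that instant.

Query: 2025-04-24 13:19 UTC
Rule 2/3 (YZW, -00:45): 2024-08-22 15:03 UTC ≤ query < 2025-04-24 19:04 UTC
13·60 + 19 - 45 = 754 min
754 = 0·1440 + 754; 754 = 12·60 + 34 → 12:34, same day
→ 2025-04-24 12:34 YZW

2025-04-24 12:34 YZW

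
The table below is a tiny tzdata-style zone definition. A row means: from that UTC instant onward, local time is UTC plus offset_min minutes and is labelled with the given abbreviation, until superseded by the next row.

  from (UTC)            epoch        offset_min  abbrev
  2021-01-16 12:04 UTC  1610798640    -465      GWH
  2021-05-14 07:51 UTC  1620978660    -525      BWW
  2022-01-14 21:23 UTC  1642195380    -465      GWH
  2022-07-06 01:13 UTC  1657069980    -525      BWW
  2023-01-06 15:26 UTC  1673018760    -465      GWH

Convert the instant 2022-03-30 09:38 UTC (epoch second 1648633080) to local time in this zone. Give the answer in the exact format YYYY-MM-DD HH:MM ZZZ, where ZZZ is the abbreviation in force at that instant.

2022-03-30 01:53 GWH

Query: 2022-03-30 09:38 UTC
Rule 3/5 (GWH, -07:45): 2022-01-14 21:23 UTC ≤ query < 2022-07-06 01:13 UTC
9·60 + 38 - 465 = 113 min
113 = 0·1440 + 113; 113 = 1·60 + 53 → 01:53, same day
→ 2022-03-30 01:53 GWH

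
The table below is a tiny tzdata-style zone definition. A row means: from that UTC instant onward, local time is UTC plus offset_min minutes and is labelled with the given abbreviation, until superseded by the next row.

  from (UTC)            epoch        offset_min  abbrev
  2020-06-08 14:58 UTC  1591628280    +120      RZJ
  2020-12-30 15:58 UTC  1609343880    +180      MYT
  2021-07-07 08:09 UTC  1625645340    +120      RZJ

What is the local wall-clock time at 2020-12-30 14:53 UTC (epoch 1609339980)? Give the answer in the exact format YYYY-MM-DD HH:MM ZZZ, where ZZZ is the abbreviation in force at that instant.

Query: 2020-12-30 14:53 UTC
Rule 1/3 (RZJ, +02:00): 2020-06-08 14:58 UTC ≤ query < 2020-12-30 15:58 UTC
14·60 + 53 + 120 = 1013 min
1013 = 0·1440 + 1013; 1013 = 16·60 + 53 → 16:53, same day
→ 2020-12-30 16:53 RZJ

2020-12-30 16:53 RZJ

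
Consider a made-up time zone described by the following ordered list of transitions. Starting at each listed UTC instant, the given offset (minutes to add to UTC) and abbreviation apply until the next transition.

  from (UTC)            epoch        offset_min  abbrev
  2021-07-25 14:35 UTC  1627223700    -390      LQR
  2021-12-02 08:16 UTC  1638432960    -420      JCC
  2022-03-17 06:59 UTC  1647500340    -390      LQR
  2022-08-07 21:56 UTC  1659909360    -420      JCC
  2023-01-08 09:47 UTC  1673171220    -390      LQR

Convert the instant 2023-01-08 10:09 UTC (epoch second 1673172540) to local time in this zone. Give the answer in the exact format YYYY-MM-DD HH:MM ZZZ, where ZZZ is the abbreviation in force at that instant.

Query: 2023-01-08 10:09 UTC
Rule 5/5 (LQR, -06:30): 2023-01-08 09:47 UTC ≤ query < +∞
10·60 + 9 - 390 = 219 min
219 = 0·1440 + 219; 219 = 3·60 + 39 → 03:39, same day
→ 2023-01-08 03:39 LQR

2023-01-08 03:39 LQR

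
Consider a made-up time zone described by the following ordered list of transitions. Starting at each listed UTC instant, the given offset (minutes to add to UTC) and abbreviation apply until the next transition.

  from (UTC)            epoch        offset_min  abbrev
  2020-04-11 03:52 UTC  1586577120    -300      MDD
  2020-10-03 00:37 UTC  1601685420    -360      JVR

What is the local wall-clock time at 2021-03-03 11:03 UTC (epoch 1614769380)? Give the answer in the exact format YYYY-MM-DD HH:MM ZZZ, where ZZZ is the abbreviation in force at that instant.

Query: 2021-03-03 11:03 UTC
Rule 2/2 (JVR, -06:00): 2020-10-03 00:37 UTC ≤ query < +∞
11·60 + 3 - 360 = 303 min
303 = 0·1440 + 303; 303 = 5·60 + 3 → 05:03, same day
→ 2021-03-03 05:03 JVR

2021-03-03 05:03 JVR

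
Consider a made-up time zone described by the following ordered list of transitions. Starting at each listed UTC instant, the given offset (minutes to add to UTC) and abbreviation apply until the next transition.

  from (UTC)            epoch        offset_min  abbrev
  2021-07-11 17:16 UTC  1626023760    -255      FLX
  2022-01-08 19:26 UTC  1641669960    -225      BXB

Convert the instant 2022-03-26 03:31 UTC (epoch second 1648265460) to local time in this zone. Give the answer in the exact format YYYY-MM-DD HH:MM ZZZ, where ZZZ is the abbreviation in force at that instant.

2022-03-25 23:46 BXB

Query: 2022-03-26 03:31 UTC
Rule 2/2 (BXB, -03:45): 2022-01-08 19:26 UTC ≤ query < +∞
3·60 + 31 - 225 = -14 min
-14 = -1·1440 + 1426; 1426 = 23·60 + 46 → 23:46, 2022-03-26 - 1 day = 2022-03-25
→ 2022-03-25 23:46 BXB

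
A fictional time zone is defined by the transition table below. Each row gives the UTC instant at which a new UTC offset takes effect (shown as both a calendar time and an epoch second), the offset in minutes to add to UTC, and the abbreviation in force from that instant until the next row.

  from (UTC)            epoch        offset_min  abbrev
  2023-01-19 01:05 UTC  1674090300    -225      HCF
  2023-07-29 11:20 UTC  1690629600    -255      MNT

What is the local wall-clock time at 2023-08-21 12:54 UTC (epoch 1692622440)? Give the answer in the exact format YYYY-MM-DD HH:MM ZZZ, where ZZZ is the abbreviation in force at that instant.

Query: 2023-08-21 12:54 UTC
Rule 2/2 (MNT, -04:15): 2023-07-29 11:20 UTC ≤ query < +∞
12·60 + 54 - 255 = 519 min
519 = 0·1440 + 519; 519 = 8·60 + 39 → 08:39, same day
→ 2023-08-21 08:39 MNT

2023-08-21 08:39 MNT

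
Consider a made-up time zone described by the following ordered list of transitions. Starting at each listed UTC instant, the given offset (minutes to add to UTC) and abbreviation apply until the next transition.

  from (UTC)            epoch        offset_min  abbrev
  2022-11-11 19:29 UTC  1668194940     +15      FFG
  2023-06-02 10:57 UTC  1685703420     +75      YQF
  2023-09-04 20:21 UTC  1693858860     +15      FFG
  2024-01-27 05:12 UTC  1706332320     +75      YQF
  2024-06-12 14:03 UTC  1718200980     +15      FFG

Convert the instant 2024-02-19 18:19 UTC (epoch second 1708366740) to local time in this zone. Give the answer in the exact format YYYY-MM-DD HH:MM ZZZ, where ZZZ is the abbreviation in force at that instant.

Query: 2024-02-19 18:19 UTC
Rule 4/5 (YQF, +01:15): 2024-01-27 05:12 UTC ≤ query < 2024-06-12 14:03 UTC
18·60 + 19 + 75 = 1174 min
1174 = 0·1440 + 1174; 1174 = 19·60 + 34 → 19:34, same day
→ 2024-02-19 19:34 YQF

2024-02-19 19:34 YQF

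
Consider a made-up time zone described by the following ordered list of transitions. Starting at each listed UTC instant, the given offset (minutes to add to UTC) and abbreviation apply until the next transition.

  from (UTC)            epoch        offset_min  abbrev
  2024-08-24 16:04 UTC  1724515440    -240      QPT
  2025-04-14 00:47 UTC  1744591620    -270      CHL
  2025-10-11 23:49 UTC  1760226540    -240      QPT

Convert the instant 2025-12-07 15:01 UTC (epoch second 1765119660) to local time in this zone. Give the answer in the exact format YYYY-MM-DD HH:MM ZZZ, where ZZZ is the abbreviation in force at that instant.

Query: 2025-12-07 15:01 UTC
Rule 3/3 (QPT, -04:00): 2025-10-11 23:49 UTC ≤ query < +∞
15·60 + 1 - 240 = 661 min
661 = 0·1440 + 661; 661 = 11·60 + 1 → 11:01, same day
→ 2025-12-07 11:01 QPT

2025-12-07 11:01 QPT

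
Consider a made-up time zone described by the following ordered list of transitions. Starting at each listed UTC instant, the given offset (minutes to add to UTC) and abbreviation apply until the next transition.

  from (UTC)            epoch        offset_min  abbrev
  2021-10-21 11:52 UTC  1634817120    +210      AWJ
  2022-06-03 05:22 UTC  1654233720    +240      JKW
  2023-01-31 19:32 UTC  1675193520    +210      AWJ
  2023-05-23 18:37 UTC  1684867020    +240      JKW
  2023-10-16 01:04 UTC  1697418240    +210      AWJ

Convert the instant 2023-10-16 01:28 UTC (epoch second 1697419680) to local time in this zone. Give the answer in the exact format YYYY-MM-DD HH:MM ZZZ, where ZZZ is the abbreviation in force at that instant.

2023-10-16 04:58 AWJ

Query: 2023-10-16 01:28 UTC
Rule 5/5 (AWJ, +03:30): 2023-10-16 01:04 UTC ≤ query < +∞
1·60 + 28 + 210 = 298 min
298 = 0·1440 + 298; 298 = 4·60 + 58 → 04:58, same day
→ 2023-10-16 04:58 AWJ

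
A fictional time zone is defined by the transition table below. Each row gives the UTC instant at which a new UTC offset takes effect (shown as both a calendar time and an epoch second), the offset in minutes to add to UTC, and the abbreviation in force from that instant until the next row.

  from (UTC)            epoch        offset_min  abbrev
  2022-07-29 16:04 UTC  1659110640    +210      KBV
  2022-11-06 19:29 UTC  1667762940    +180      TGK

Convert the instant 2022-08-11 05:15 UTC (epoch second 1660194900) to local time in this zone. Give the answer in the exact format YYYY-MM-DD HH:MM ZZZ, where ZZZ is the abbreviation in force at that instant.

Query: 2022-08-11 05:15 UTC
Rule 1/2 (KBV, +03:30): 2022-07-29 16:04 UTC ≤ query < 2022-11-06 19:29 UTC
5·60 + 15 + 210 = 525 min
525 = 0·1440 + 525; 525 = 8·60 + 45 → 08:45, same day
→ 2022-08-11 08:45 KBV

2022-08-11 08:45 KBV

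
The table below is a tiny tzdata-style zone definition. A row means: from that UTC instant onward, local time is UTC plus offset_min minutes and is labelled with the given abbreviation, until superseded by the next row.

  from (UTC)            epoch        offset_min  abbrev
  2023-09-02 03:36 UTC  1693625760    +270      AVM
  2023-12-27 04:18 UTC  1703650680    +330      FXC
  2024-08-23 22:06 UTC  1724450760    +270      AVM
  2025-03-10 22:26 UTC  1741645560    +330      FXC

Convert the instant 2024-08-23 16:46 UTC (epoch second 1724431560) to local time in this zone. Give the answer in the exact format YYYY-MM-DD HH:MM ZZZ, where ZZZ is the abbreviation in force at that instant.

Query: 2024-08-23 16:46 UTC
Rule 2/4 (FXC, +05:30): 2023-12-27 04:18 UTC ≤ query < 2024-08-23 22:06 UTC
16·60 + 46 + 330 = 1336 min
1336 = 0·1440 + 1336; 1336 = 22·60 + 16 → 22:16, same day
→ 2024-08-23 22:16 FXC

2024-08-23 22:16 FXC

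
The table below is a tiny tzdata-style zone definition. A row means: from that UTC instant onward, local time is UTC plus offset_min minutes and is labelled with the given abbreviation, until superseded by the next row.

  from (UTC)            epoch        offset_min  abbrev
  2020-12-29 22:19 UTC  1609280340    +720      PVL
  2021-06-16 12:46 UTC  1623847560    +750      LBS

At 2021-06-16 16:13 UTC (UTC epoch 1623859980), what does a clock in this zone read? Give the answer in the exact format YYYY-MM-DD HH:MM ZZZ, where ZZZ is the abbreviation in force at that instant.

Query: 2021-06-16 16:13 UTC
Rule 2/2 (LBS, +12:30): 2021-06-16 12:46 UTC ≤ query < +∞
16·60 + 13 + 750 = 1723 min
1723 = 1·1440 + 283; 283 = 4·60 + 43 → 04:43, 2021-06-16 + 1 day = 2021-06-17
→ 2021-06-17 04:43 LBS

2021-06-17 04:43 LBS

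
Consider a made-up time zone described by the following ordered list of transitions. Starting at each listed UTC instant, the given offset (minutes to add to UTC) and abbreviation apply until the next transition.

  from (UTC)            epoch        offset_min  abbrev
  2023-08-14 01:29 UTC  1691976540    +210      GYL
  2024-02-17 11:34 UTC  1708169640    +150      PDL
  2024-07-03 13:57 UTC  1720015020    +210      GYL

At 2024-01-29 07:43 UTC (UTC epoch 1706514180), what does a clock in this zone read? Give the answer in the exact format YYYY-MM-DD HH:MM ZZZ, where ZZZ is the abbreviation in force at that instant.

2024-01-29 11:13 GYL

Query: 2024-01-29 07:43 UTC
Rule 1/3 (GYL, +03:30): 2023-08-14 01:29 UTC ≤ query < 2024-02-17 11:34 UTC
7·60 + 43 + 210 = 673 min
673 = 0·1440 + 673; 673 = 11·60 + 13 → 11:13, same day
→ 2024-01-29 11:13 GYL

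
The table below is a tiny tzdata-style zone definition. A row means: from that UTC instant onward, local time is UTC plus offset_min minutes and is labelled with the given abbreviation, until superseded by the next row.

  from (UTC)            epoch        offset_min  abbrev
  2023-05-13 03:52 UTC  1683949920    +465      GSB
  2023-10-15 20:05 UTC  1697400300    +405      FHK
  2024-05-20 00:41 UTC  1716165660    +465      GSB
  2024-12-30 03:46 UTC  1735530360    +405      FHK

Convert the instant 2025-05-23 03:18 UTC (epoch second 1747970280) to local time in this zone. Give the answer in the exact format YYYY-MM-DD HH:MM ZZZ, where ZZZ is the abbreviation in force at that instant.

Query: 2025-05-23 03:18 UTC
Rule 4/4 (FHK, +06:45): 2024-12-30 03:46 UTC ≤ query < +∞
3·60 + 18 + 405 = 603 min
603 = 0·1440 + 603; 603 = 10·60 + 3 → 10:03, same day
→ 2025-05-23 10:03 FHK

2025-05-23 10:03 FHK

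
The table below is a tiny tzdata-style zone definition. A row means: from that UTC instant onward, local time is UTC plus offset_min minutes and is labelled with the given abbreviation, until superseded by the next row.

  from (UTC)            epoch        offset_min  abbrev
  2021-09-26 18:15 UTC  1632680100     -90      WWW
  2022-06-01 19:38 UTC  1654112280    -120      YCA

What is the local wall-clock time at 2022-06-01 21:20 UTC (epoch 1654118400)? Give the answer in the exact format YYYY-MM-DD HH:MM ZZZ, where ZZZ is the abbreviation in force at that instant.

2022-06-01 19:20 YCA

Query: 2022-06-01 21:20 UTC
Rule 2/2 (YCA, -02:00): 2022-06-01 19:38 UTC ≤ query < +∞
21·60 + 20 - 120 = 1160 min
1160 = 0·1440 + 1160; 1160 = 19·60 + 20 → 19:20, same day
→ 2022-06-01 19:20 YCA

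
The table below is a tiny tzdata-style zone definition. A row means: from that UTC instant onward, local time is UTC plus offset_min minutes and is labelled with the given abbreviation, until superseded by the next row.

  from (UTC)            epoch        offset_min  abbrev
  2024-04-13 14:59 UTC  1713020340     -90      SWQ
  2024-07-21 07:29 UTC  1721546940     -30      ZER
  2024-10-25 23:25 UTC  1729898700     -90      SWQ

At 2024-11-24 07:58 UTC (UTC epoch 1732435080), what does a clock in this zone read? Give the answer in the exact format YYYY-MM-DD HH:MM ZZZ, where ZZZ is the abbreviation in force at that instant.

2024-11-24 06:28 SWQ

Query: 2024-11-24 07:58 UTC
Rule 3/3 (SWQ, -01:30): 2024-10-25 23:25 UTC ≤ query < +∞
7·60 + 58 - 90 = 388 min
388 = 0·1440 + 388; 388 = 6·60 + 28 → 06:28, same day
→ 2024-11-24 06:28 SWQ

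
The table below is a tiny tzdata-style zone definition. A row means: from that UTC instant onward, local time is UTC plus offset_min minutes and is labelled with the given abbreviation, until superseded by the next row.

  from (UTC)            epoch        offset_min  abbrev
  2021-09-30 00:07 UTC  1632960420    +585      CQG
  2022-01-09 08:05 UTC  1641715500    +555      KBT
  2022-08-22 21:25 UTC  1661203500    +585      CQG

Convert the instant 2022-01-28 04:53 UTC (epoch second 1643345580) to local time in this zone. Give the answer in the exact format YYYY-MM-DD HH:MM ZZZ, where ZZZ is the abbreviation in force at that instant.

Query: 2022-01-28 04:53 UTC
Rule 2/3 (KBT, +09:15): 2022-01-09 08:05 UTC ≤ query < 2022-08-22 21:25 UTC
4·60 + 53 + 555 = 848 min
848 = 0·1440 + 848; 848 = 14·60 + 8 → 14:08, same day
→ 2022-01-28 14:08 KBT

2022-01-28 14:08 KBT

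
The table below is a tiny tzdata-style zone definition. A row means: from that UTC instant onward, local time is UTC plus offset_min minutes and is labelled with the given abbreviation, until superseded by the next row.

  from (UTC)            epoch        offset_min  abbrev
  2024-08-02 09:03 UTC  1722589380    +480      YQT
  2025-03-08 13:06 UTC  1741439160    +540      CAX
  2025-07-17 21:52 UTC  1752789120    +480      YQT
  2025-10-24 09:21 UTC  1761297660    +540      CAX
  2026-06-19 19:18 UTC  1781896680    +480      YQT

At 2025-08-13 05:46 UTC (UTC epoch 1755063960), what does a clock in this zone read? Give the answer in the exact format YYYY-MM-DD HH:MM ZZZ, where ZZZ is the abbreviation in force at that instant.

2025-08-13 13:46 YQT

Query: 2025-08-13 05:46 UTC
Rule 3/5 (YQT, +08:00): 2025-07-17 21:52 UTC ≤ query < 2025-10-24 09:21 UTC
5·60 + 46 + 480 = 826 min
826 = 0·1440 + 826; 826 = 13·60 + 46 → 13:46, same day
→ 2025-08-13 13:46 YQT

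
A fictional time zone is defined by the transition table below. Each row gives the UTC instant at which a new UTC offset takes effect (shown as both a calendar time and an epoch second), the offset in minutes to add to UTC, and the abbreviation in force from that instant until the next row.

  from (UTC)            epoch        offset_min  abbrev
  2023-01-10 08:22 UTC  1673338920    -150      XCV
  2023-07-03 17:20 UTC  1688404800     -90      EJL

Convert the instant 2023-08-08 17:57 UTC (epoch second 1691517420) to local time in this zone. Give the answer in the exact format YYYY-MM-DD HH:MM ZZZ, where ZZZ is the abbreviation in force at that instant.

2023-08-08 16:27 EJL

Query: 2023-08-08 17:57 UTC
Rule 2/2 (EJL, -01:30): 2023-07-03 17:20 UTC ≤ query < +∞
17·60 + 57 - 90 = 987 min
987 = 0·1440 + 987; 987 = 16·60 + 27 → 16:27, same day
→ 2023-08-08 16:27 EJL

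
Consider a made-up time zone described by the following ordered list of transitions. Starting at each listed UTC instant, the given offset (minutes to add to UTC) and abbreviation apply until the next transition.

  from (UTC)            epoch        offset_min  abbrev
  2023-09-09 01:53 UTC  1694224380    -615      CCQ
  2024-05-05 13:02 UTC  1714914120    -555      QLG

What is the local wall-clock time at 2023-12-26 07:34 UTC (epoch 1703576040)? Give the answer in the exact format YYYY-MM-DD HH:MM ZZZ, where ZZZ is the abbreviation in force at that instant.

2023-12-25 21:19 CCQ

Query: 2023-12-26 07:34 UTC
Rule 1/2 (CCQ, -10:15): 2023-09-09 01:53 UTC ≤ query < 2024-05-05 13:02 UTC
7·60 + 34 - 615 = -161 min
-161 = -1·1440 + 1279; 1279 = 21·60 + 19 → 21:19, 2023-12-26 - 1 day = 2023-12-25
→ 2023-12-25 21:19 CCQ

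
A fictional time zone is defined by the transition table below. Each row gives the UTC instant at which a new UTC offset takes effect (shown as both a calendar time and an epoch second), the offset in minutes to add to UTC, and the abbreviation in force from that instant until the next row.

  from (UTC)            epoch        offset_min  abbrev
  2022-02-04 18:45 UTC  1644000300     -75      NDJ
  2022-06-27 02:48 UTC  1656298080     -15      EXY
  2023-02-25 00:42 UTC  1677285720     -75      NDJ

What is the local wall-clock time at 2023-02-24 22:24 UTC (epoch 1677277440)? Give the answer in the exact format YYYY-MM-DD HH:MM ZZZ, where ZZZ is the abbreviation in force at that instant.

Query: 2023-02-24 22:24 UTC
Rule 2/3 (EXY, -00:15): 2022-06-27 02:48 UTC ≤ query < 2023-02-25 00:42 UTC
22·60 + 24 - 15 = 1329 min
1329 = 0·1440 + 1329; 1329 = 22·60 + 9 → 22:09, same day
→ 2023-02-24 22:09 EXY

2023-02-24 22:09 EXY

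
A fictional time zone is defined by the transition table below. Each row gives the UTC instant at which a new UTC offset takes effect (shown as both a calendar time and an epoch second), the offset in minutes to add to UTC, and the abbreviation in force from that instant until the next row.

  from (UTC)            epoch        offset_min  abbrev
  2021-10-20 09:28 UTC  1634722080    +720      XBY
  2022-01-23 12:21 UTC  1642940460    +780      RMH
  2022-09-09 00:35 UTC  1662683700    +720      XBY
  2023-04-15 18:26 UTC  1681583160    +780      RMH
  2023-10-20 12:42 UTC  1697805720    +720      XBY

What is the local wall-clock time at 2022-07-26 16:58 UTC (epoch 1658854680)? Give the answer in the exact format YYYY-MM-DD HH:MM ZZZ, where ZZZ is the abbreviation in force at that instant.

Query: 2022-07-26 16:58 UTC
Rule 2/5 (RMH, +13:00): 2022-01-23 12:21 UTC ≤ query < 2022-09-09 00:35 UTC
16·60 + 58 + 780 = 1798 min
1798 = 1·1440 + 358; 358 = 5·60 + 58 → 05:58, 2022-07-26 + 1 day = 2022-07-27
→ 2022-07-27 05:58 RMH

2022-07-27 05:58 RMH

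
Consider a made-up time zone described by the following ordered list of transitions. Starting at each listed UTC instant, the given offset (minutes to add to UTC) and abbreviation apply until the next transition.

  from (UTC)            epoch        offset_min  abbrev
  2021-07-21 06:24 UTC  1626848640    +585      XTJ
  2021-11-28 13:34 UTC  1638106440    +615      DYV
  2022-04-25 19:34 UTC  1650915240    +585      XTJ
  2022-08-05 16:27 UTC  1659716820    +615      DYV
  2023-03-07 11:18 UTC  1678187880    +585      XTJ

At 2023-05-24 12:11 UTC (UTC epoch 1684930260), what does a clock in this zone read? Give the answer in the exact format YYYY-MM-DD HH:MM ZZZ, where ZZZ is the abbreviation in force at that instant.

2023-05-24 21:56 XTJ

Query: 2023-05-24 12:11 UTC
Rule 5/5 (XTJ, +09:45): 2023-03-07 11:18 UTC ≤ query < +∞
12·60 + 11 + 585 = 1316 min
1316 = 0·1440 + 1316; 1316 = 21·60 + 56 → 21:56, same day
→ 2023-05-24 21:56 XTJ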